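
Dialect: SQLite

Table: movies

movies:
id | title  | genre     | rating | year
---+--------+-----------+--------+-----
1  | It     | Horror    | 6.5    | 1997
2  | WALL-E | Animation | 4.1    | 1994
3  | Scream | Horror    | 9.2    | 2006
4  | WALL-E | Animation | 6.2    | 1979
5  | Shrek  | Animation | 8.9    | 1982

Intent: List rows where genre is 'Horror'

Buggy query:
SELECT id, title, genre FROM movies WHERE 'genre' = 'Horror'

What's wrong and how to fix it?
Bug: 'genre' in single quotes is a string literal, not the column; the comparison is literal-vs-literal and never true

Fix: Remove the quotes around the column name (or use double quotes for an identifier)

Corrected query:
SELECT id, title, genre FROM movies WHERE genre = 'Horror'

Result:
id | title  | genre 
---+--------+-------
1  | It     | Horror
3  | Scream | Horror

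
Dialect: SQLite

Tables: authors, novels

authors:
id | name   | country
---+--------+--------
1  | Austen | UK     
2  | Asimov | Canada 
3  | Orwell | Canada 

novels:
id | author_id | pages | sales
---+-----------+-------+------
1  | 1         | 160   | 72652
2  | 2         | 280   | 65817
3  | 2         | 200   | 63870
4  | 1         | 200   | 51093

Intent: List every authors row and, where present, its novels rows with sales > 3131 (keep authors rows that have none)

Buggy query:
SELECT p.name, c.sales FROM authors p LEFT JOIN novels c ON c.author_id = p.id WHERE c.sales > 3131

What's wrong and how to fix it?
Bug: A WHERE condition on the right-hand table after LEFT JOIN drops unmatched parents

Fix: Put 'c.sales > 3131' in the JOIN's ON clause instead of WHERE

Corrected query:
SELECT p.name, c.sales FROM authors p LEFT JOIN novels c ON c.author_id = p.id AND c.sales > 3131

Result:
name   | sales
-------+------
Austen | 51093
Austen | 72652
Asimov | 63870
Asimov | 65817
Orwell | NULL 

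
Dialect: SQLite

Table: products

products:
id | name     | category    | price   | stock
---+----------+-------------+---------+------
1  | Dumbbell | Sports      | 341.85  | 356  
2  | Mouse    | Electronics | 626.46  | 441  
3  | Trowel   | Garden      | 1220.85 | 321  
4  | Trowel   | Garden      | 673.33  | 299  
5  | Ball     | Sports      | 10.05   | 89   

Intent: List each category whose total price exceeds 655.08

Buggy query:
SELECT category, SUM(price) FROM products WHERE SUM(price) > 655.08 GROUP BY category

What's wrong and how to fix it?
Bug: Aggregate functions cannot appear in a WHERE clause

Fix: Move the aggregate condition to a HAVING clause

Corrected query:
SELECT category, SUM(price) FROM products GROUP BY category HAVING SUM(price) > 655.08

Result:
category | SUM(price)
---------+-----------
Garden   | 1894.18   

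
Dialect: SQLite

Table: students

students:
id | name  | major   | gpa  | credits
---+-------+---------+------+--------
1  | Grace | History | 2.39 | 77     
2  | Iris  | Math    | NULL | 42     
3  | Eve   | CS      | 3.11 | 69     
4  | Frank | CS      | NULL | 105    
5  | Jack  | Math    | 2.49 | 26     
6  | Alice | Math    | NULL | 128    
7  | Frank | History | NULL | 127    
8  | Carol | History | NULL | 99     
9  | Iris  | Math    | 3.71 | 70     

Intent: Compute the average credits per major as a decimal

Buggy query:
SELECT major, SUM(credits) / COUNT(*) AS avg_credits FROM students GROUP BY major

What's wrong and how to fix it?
Bug: SUM(credits) and COUNT(*) are both integers; the division truncates the fractional part

Fix: Multiply by 1.0 (or CAST to REAL) to force floating-point division

Corrected query:
SELECT major, SUM(credits) * 1.0 / COUNT(*) AS avg_credits FROM students GROUP BY major

Result:
major   | avg_credits
--------+------------
CS      | 87         
History | 101        
Math    | 66.5       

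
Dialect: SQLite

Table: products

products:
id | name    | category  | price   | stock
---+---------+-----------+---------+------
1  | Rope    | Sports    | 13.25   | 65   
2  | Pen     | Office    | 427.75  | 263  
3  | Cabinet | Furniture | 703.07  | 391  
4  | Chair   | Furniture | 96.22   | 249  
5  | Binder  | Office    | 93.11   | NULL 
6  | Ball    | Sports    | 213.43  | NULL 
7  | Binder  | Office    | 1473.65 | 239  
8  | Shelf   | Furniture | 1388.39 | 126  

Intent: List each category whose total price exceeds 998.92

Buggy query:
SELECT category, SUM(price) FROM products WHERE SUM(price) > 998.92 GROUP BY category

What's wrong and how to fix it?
Bug: SUM(price) is an aggregate, but WHERE filters rows before aggregation

Fix: Move the aggregate condition to a HAVING clause

Corrected query:
SELECT category, SUM(price) FROM products GROUP BY category HAVING SUM(price) > 998.92

Result:
category  | SUM(price)
----------+-----------
Furniture | 2187.68   
Office    | 1994.51   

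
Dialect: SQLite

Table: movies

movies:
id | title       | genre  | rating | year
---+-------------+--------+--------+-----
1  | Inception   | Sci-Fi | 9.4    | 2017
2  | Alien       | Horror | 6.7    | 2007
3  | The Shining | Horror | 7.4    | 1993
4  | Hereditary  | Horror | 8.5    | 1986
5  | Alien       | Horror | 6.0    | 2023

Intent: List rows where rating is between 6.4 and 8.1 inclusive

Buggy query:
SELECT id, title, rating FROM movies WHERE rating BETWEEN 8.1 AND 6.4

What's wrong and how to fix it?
Bug: The bounds are reversed; BETWEEN a AND b requires a <= b to match anything

Fix: Write BETWEEN 6.4 AND 8.1

Corrected query:
SELECT id, title, rating FROM movies WHERE rating BETWEEN 6.4 AND 8.1

Result:
id | title       | rating
---+-------------+-------
2  | Alien       | 6.7   
3  | The Shining | 7.4   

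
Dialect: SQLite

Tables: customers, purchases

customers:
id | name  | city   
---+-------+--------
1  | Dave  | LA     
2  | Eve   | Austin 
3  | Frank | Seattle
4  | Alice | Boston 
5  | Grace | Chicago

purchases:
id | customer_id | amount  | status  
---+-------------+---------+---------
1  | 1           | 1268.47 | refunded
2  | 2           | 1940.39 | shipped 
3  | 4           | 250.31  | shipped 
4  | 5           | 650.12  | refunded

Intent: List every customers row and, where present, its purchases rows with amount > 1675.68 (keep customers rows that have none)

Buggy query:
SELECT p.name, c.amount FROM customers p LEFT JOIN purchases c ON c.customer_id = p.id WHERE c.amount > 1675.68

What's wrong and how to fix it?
Bug: A WHERE condition on the right-hand table after LEFT JOIN drops unmatched parents

Fix: Put 'c.amount > 1675.68' in the JOIN's ON clause instead of WHERE

Corrected query:
SELECT p.name, c.amount FROM customers p LEFT JOIN purchases c ON c.customer_id = p.id AND c.amount > 1675.68

Result:
name  | amount 
------+--------
Dave  | NULL   
Eve   | 1940.39
Frank | NULL   
Alice | NULL   
Grace | NULL   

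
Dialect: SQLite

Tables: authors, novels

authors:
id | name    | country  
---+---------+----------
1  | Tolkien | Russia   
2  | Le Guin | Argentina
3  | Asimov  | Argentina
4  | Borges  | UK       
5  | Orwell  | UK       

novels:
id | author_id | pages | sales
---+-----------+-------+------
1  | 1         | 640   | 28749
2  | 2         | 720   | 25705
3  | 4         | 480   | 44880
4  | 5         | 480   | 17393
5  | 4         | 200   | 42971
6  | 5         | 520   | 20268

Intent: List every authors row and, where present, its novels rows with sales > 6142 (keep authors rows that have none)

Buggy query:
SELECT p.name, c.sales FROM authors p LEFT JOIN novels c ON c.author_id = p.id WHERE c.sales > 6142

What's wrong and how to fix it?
Bug: Filtering c.sales in WHERE discards the NULL rows produced by LEFT JOIN, turning it into an inner join

Fix: Put 'c.sales > 6142' in the JOIN's ON clause instead of WHERE

Corrected query:
SELECT p.name, c.sales FROM authors p LEFT JOIN novels c ON c.author_id = p.id AND c.sales > 6142

Result:
name    | sales
--------+------
Tolkien | 28749
Le Guin | 25705
Asimov  | NULL 
Borges  | 42971
Borges  | 44880
Orwell  | 17393
Orwell  | 20268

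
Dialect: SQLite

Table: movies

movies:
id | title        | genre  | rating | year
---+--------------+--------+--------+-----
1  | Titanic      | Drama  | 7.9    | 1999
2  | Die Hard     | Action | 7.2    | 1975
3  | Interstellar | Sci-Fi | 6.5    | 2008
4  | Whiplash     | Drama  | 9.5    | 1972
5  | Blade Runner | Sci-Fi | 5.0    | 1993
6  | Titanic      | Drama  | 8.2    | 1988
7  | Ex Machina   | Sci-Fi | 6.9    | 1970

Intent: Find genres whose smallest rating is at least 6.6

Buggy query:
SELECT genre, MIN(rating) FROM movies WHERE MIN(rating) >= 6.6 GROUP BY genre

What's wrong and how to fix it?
Bug: Aggregates like MIN are computed per group after WHERE runs

Fix: Use HAVING for the per-group MIN condition

Corrected query:
SELECT genre, MIN(rating) FROM movies GROUP BY genre HAVING MIN(rating) >= 6.6

Result:
genre  | MIN(rating)
-------+------------
Action | 7.2        
Drama  | 7.9        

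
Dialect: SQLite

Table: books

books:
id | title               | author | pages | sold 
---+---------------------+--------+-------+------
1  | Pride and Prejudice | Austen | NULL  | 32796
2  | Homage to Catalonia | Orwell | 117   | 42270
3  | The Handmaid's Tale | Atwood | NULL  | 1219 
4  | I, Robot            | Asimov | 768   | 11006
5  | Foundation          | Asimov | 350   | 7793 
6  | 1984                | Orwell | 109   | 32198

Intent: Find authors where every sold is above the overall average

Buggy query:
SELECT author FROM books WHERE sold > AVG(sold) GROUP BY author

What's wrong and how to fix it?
Bug: AVG() is an aggregate; it can't sit directly in WHERE

Fix: Use a subquery for AVG and a HAVING MIN(...) filter so the condition holds for every row in the group

Corrected query:
SELECT author FROM books GROUP BY author HAVING MIN(sold) > (SELECT AVG(sold) FROM books)

Result:
author
------
Austen
Orwell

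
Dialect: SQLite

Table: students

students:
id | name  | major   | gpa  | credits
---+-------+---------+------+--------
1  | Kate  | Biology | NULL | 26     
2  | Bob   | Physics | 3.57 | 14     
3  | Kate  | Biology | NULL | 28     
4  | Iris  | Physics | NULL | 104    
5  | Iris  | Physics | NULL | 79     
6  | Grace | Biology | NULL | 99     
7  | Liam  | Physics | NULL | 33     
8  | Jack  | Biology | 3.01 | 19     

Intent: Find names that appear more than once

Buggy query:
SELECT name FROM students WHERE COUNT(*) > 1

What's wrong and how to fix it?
Bug: WHERE can't reference COUNT(*); aggregates are computed after WHERE

Fix: Group first, then use HAVING for the count condition

Corrected query:
SELECT name FROM students GROUP BY name HAVING COUNT(*) > 1

Result:
name
----
Iris
Kate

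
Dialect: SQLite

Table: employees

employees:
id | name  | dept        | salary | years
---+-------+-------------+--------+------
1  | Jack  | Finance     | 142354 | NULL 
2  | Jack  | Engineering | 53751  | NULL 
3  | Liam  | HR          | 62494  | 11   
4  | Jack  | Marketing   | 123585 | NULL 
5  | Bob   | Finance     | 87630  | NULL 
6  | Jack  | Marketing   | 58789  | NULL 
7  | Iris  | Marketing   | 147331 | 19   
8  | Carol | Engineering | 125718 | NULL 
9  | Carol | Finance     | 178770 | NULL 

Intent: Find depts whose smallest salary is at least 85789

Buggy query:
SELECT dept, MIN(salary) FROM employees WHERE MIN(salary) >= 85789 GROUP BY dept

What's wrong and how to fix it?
Bug: MIN() in WHERE is a misuse of aggregate

Fix: Replace WHERE with HAVING after the GROUP BY

Corrected query:
SELECT dept, MIN(salary) FROM employees GROUP BY dept HAVING MIN(salary) >= 85789

Result:
dept    | MIN(salary)
--------+------------
Finance | 87630      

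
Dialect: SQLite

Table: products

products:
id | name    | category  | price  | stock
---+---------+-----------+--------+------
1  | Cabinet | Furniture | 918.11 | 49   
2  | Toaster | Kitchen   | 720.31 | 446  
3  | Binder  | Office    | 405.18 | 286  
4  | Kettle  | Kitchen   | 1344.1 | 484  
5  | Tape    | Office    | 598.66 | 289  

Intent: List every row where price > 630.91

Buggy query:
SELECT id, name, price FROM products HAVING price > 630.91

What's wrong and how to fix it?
Bug: This is a non-aggregate query (no GROUP BY, no aggregates), so in SQLite the HAVING clause is invalid here; a row-level condition belongs in WHERE

Fix: Replace HAVING with WHERE since the condition applies to individual rows

Corrected query:
SELECT id, name, price FROM products WHERE price > 630.91

Result:
id | name    | price 
---+---------+-------
1  | Cabinet | 918.11
2  | Toaster | 720.31
4  | Kettle  | 1344.1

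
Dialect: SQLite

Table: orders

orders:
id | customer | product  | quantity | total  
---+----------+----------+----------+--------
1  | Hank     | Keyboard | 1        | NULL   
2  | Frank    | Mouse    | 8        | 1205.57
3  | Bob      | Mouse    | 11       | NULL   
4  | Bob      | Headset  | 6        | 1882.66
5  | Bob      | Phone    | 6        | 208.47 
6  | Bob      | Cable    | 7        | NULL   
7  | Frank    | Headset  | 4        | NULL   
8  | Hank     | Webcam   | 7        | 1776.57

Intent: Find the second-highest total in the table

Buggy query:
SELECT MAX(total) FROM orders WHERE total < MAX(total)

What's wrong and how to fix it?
Bug: MAX(total) on the right of the comparison is an aggregate-in-WHERE error

Fix: Put the inner MAX in a scalar subquery

Corrected query:
SELECT MAX(total) FROM orders WHERE total < (SELECT MAX(total) FROM orders)

Result:
MAX(total)
----------
1776.57   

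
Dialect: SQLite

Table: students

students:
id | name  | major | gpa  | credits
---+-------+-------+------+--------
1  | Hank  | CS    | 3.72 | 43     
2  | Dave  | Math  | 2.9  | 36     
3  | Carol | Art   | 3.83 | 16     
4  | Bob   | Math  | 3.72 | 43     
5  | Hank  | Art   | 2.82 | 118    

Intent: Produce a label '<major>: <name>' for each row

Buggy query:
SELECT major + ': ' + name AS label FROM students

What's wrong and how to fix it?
Bug: '+' is numeric addition; on text columns SQLite converts them to 0 instead of concatenating

Fix: Use the || operator for string concatenation

Corrected query:
SELECT major || ': ' || name AS label FROM students

Result:
label     
----------
CS: Hank  
Math: Dave
Art: Carol
Math: Bob 
Art: Hank 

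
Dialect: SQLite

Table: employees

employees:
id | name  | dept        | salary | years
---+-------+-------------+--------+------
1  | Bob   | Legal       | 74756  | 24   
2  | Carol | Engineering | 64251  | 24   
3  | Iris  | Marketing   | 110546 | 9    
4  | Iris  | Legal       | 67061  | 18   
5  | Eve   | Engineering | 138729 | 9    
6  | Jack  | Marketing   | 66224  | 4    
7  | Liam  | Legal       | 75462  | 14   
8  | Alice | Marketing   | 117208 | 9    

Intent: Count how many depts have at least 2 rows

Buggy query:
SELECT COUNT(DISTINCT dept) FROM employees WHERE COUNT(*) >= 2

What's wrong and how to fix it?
Bug: WHERE filters individual rows, not groups, so a group-level COUNT is invalid there

Fix: Group first with HAVING COUNT(*) >= 2, then COUNT the resulting groups

Corrected query:
SELECT COUNT(*) FROM (SELECT dept FROM employees GROUP BY dept HAVING COUNT(*) >= 2)

Result:
COUNT(*)
--------
3       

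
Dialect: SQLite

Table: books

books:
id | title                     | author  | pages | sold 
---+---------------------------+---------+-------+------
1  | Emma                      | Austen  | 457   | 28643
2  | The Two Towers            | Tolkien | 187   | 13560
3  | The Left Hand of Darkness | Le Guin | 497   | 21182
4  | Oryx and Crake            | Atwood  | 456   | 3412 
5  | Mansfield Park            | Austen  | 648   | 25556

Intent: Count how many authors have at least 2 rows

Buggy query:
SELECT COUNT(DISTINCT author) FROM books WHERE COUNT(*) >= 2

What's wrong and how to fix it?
Bug: COUNT(*) cannot appear in WHERE; the per-group count doesn't exist yet

Fix: Group first with HAVING COUNT(*) >= 2, then COUNT the resulting groups

Corrected query:
SELECT COUNT(*) FROM (SELECT author FROM books GROUP BY author HAVING COUNT(*) >= 2)

Result:
COUNT(*)
--------
1       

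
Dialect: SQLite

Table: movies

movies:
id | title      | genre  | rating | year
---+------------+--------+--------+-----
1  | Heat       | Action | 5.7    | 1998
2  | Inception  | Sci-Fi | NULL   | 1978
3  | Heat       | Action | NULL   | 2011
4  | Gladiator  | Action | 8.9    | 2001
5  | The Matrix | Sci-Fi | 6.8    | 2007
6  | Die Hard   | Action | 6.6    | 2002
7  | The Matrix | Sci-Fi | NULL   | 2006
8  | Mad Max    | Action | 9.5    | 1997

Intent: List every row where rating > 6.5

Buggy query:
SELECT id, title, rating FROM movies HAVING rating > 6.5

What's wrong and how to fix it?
Bug: This is a non-aggregate query (no GROUP BY, no aggregates), so in SQLite the HAVING clause is invalid here; a row-level condition belongs in WHERE

Fix: Replace HAVING with WHERE since the condition applies to individual rows

Corrected query:
SELECT id, title, rating FROM movies WHERE rating > 6.5

Result:
id | title      | rating
---+------------+-------
4  | Gladiator  | 8.9   
5  | The Matrix | 6.8   
6  | Die Hard   | 6.6   
8  | Mad Max    | 9.5   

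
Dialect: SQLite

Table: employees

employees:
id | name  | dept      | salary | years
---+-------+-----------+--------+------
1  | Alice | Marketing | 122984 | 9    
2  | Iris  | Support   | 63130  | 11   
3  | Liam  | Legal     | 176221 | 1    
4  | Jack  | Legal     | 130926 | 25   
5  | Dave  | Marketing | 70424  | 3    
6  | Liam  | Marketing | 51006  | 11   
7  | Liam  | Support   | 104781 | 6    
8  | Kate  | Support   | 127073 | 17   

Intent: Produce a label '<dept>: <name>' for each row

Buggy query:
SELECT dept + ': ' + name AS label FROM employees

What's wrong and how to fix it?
Bug: SQLite uses || for string concatenation; + coerces text to numbers (yielding 0)

Fix: Replace + with || to concatenate text

Corrected query:
SELECT dept || ': ' || name AS label FROM employees

Result:
label           
----------------
Marketing: Alice
Support: Iris   
Legal: Liam     
Legal: Jack     
Marketing: Dave 
Marketing: Liam 
Support: Liam   
Support: Kate   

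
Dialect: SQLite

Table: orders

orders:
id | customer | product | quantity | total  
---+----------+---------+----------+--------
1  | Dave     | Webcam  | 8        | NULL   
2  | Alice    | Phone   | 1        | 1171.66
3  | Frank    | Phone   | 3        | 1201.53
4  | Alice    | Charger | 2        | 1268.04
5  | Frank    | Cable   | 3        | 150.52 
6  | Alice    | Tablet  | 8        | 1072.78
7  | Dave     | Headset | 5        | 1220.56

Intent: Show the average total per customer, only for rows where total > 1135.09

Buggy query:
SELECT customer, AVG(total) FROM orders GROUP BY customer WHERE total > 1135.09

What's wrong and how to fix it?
Bug: WHERE cannot follow GROUP BY

Fix: Place WHERE between FROM and GROUP BY

Corrected query:
SELECT customer, AVG(total) FROM orders WHERE total > 1135.09 GROUP BY customer

Result:
customer | AVG(total)
---------+-----------
Alice    | 1219.85   
Dave     | 1220.56   
Frank    | 1201.53   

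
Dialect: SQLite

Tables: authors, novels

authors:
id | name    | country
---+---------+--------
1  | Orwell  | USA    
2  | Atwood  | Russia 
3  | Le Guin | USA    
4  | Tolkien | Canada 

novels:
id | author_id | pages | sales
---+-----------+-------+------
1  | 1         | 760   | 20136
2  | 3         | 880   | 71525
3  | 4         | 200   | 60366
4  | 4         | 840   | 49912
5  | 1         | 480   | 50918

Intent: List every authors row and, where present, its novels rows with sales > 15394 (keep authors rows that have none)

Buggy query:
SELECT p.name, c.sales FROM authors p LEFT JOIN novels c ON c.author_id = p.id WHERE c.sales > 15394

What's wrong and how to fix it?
Bug: A WHERE condition on the right-hand table after LEFT JOIN drops unmatched parents

Fix: Move the right-table condition into the ON clause so unmatched parents are kept

Corrected query:
SELECT p.name, c.sales FROM authors p LEFT JOIN novels c ON c.author_id = p.id AND c.sales > 15394

Result:
name    | sales
--------+------
Orwell  | 20136
Orwell  | 50918
Atwood  | NULL 
Le Guin | 71525
Tolkien | 49912
Tolkien | 60366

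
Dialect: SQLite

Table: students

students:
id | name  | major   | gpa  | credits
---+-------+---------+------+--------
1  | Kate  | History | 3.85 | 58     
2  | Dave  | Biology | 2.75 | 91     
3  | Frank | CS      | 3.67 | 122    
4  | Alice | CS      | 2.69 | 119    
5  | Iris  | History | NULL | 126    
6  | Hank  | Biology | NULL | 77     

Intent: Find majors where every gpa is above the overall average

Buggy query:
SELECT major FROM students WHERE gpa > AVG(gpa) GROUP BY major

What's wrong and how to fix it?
Bug: WHERE evaluates per row before aggregation, so AVG() is unavailable

Fix: Use a subquery for AVG and a HAVING MIN(...) filter so the condition holds for every row in the group

Corrected query:
SELECT major FROM students GROUP BY major HAVING MIN(gpa) > (SELECT AVG(gpa) FROM students)

Result:
major  
-------
History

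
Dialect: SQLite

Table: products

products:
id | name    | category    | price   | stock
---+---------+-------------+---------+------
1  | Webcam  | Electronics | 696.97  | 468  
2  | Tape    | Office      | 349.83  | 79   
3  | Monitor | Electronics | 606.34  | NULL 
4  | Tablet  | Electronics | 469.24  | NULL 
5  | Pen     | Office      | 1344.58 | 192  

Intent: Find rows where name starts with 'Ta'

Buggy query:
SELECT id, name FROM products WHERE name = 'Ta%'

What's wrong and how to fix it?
Bug: Wildcards only work with LIKE; '=' treats '%' as a literal character

Fix: Use LIKE for wildcard pattern matching

Corrected query:
SELECT id, name FROM products WHERE name LIKE 'Ta%'

Result:
id | name  
---+-------
2  | Tape  
4  | Tablet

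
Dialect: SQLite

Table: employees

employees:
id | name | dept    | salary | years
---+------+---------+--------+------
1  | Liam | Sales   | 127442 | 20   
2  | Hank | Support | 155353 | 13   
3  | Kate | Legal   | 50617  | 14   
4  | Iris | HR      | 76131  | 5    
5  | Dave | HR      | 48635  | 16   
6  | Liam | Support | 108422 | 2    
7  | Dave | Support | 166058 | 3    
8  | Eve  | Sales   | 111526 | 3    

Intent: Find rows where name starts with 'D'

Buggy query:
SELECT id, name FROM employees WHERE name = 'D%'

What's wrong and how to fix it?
Bug: Wildcards only work with LIKE; '=' treats '%' as a literal character

Fix: Replace '=' with LIKE so 'D%' is treated as a pattern

Corrected query:
SELECT id, name FROM employees WHERE name LIKE 'D%'

Result:
id | name
---+-----
5  | Dave
7  | Dave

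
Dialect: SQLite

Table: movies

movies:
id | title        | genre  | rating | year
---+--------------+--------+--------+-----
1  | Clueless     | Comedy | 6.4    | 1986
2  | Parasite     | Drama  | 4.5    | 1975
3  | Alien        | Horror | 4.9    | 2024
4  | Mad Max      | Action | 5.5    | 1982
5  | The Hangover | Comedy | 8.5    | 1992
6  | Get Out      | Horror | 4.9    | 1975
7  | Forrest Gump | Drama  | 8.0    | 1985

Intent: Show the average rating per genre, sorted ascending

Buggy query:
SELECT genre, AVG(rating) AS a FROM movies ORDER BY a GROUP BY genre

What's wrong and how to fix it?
Bug: GROUP BY must precede ORDER BY

Fix: Move ORDER BY to the end, after GROUP BY

Corrected query:
SELECT genre, AVG(rating) AS a FROM movies GROUP BY genre ORDER BY a

Result:
genre  | a   
-------+-----
Horror | 4.9 
Action | 5.5 
Drama  | 6.25
Comedy | 7.45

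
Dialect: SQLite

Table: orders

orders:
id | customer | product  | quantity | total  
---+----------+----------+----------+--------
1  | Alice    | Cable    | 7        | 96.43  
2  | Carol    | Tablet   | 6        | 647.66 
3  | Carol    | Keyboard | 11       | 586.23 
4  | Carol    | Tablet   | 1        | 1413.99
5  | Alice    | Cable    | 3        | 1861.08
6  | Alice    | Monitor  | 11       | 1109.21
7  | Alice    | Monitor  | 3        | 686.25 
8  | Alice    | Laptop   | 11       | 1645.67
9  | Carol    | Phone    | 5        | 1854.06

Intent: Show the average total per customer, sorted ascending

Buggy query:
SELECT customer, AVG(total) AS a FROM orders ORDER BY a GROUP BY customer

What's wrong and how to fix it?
Bug: ORDER BY appears before GROUP BY; SQL clause order requires GROUP BY first

Fix: Reorder: SELECT … FROM … GROUP BY … ORDER BY …

Corrected query:
SELECT customer, AVG(total) AS a FROM orders GROUP BY customer ORDER BY a

Result:
customer | a       
---------+---------
Alice    | 1079.728
Carol    | 1125.485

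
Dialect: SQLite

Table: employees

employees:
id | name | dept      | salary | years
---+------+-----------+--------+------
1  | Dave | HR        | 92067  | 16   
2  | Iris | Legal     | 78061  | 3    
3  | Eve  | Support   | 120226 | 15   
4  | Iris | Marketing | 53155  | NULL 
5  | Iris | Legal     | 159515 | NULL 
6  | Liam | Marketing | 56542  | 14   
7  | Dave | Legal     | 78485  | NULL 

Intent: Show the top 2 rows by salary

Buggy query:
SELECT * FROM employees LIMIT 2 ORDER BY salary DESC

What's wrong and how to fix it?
Bug: LIMIT must come after ORDER BY

Fix: Sort with ORDER BY, then apply LIMIT

Corrected query:
SELECT * FROM employees ORDER BY salary DESC LIMIT 2

Result:
id | name | dept    | salary | years
---+------+---------+--------+------
5  | Iris | Legal   | 159515 | NULL 
3  | Eve  | Support | 120226 | 15   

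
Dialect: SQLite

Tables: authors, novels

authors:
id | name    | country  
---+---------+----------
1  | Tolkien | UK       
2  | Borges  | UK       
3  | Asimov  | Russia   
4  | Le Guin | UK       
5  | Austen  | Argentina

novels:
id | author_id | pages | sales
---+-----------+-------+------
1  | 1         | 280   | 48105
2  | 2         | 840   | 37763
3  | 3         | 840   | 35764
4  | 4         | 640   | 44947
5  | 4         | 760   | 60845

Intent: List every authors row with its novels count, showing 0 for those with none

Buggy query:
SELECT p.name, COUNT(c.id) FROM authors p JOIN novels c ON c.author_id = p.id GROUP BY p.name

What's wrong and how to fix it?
Bug: An inner join excludes parents with zero children

Fix: Switch to LEFT JOIN to retain unmatched parent rows

Corrected query:
SELECT p.name, COUNT(c.id) FROM authors p LEFT JOIN novels c ON c.author_id = p.id GROUP BY p.name

Result:
name    | COUNT(c.id)
--------+------------
Asimov  | 1          
Austen  | 0          
Borges  | 1          
Le Guin | 2          
Tolkien | 1          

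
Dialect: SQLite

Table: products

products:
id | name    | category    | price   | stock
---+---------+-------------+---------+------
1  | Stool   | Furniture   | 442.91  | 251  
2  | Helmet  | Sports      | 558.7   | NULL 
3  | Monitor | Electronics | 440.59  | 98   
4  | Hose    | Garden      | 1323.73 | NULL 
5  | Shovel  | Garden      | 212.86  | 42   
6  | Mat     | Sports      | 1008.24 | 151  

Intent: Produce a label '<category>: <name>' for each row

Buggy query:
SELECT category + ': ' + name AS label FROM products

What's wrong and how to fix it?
Bug: '+' is numeric addition; on text columns SQLite converts them to 0 instead of concatenating

Fix: Use the || operator for string concatenation

Corrected query:
SELECT category || ': ' || name AS label FROM products

Result:
label               
--------------------
Furniture: Stool    
Sports: Helmet      
Electronics: Monitor
Garden: Hose        
Garden: Shovel      
Sports: Mat         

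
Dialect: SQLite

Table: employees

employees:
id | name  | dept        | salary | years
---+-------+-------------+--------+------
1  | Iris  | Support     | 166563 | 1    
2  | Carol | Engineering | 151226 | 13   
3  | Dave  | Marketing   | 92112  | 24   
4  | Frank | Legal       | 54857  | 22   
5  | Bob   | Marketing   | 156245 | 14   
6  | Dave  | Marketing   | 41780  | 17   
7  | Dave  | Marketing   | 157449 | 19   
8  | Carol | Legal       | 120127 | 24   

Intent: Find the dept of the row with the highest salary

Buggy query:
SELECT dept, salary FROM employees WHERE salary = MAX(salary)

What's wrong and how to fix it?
Bug: WHERE is evaluated per row; an aggregate over the whole table isn't defined there

Fix: Wrap MAX in a scalar subquery so WHERE compares against a single value

Corrected query:
SELECT dept, salary FROM employees WHERE salary = (SELECT MAX(salary) FROM employees)

Result:
dept    | salary
--------+-------
Support | 166563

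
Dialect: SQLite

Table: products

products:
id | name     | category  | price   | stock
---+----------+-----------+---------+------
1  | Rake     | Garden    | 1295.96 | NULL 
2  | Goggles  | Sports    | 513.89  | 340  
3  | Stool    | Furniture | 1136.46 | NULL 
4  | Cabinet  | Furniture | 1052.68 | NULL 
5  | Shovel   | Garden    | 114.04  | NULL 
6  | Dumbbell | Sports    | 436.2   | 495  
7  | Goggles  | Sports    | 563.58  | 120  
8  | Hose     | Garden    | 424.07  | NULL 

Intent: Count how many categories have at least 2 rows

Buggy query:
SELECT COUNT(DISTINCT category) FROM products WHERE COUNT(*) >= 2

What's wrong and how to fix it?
Bug: WHERE filters individual rows, not groups, so a group-level COUNT is invalid there

Fix: Group first with HAVING COUNT(*) >= 2, then COUNT the resulting groups

Corrected query:
SELECT COUNT(*) FROM (SELECT category FROM products GROUP BY category HAVING COUNT(*) >= 2)

Result:
COUNT(*)
--------
3       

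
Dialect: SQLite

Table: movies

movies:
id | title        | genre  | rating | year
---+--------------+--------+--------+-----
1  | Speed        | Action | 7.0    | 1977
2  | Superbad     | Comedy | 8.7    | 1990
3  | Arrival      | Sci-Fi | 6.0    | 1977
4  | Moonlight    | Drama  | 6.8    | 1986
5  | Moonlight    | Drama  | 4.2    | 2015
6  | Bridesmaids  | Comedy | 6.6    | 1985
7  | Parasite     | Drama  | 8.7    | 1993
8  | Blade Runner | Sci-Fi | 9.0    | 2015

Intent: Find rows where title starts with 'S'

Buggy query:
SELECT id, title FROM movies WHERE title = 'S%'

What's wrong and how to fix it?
Bug: '=' compares the literal string including the % character; pattern matching needs LIKE

Fix: Replace '=' with LIKE so 'S%' is treated as a pattern

Corrected query:
SELECT id, title FROM movies WHERE title LIKE 'S%'

Result:
id | title   
---+---------
1  | Speed   
2  | Superbad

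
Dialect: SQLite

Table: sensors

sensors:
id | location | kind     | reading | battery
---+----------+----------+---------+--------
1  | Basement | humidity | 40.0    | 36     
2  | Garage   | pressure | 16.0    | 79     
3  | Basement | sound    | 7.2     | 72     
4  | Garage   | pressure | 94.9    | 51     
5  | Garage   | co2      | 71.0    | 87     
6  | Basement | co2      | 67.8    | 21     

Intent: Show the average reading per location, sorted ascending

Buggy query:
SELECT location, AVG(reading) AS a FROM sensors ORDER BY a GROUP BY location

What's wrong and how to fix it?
Bug: ORDER BY appears before GROUP BY; SQL clause order requires GROUP BY first

Fix: Reorder: SELECT … FROM … GROUP BY … ORDER BY …

Corrected query:
SELECT location, AVG(reading) AS a FROM sensors GROUP BY location ORDER BY a

Result:
location | a        
---------+----------
Basement | 38.333333
Garage   | 60.633333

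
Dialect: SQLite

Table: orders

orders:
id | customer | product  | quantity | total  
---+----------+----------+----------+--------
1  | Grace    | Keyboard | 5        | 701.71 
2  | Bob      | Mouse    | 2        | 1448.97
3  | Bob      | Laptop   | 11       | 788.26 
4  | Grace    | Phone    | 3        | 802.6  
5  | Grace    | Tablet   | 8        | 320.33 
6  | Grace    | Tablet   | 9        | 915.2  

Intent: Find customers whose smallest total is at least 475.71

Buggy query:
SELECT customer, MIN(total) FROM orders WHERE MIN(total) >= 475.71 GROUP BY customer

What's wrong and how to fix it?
Bug: MIN() in WHERE is a misuse of aggregate

Fix: Use HAVING for the per-group MIN condition

Corrected query:
SELECT customer, MIN(total) FROM orders GROUP BY customer HAVING MIN(total) >= 475.71

Result:
customer | MIN(total)
---------+-----------
Bob      | 788.26    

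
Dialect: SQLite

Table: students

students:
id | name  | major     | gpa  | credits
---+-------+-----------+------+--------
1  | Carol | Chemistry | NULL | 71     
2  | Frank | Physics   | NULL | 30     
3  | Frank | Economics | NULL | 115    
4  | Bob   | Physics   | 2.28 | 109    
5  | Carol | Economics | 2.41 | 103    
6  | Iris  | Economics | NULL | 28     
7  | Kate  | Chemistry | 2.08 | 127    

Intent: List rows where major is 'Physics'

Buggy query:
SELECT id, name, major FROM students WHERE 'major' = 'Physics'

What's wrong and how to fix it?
Bug: Single quotes denote string literals in SQL; the column name is being compared as a constant string

Fix: Remove the quotes around the column name (or use double quotes for an identifier)

Corrected query:
SELECT id, name, major FROM students WHERE major = 'Physics'

Result:
id | name  | major  
---+-------+--------
2  | Frank | Physics
4  | Bob   | Physics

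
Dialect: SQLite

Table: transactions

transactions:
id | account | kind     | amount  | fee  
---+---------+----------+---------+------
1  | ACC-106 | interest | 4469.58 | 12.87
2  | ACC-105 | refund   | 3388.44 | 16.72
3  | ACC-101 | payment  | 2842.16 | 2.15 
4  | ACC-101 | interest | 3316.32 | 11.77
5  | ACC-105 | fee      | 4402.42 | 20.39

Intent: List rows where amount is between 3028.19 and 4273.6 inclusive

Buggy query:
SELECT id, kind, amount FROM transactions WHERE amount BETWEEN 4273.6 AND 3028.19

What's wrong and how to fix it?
Bug: The bounds are reversed; BETWEEN a AND b requires a <= b to match anything

Fix: Swap the bounds so the smaller value comes first

Corrected query:
SELECT id, kind, amount FROM transactions WHERE amount BETWEEN 3028.19 AND 4273.6

Result:
id | kind     | amount 
---+----------+--------
2  | refund   | 3388.44
4  | interest | 3316.32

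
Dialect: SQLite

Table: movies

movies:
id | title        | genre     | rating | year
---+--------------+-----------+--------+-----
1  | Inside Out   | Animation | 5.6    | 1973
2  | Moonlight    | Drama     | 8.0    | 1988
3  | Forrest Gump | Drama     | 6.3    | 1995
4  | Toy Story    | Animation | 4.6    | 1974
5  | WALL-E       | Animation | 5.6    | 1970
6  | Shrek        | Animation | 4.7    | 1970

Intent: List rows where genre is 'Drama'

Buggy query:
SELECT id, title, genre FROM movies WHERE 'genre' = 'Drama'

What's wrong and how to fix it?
Bug: Single quotes denote string literals in SQL; the column name is being compared as a constant string

Fix: Remove the quotes around the column name (or use double quotes for an identifier)

Corrected query:
SELECT id, title, genre FROM movies WHERE genre = 'Drama'

Result:
id | title        | genre
---+--------------+------
2  | Moonlight    | Drama
3  | Forrest Gump | Drama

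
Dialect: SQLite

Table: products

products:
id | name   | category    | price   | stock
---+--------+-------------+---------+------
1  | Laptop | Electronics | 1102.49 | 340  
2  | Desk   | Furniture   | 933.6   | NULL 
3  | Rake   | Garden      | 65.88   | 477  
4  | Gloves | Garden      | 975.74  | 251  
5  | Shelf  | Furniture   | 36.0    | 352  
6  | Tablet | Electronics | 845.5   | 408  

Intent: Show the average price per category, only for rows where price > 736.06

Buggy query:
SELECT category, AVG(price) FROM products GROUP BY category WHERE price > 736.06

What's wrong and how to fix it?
Bug: Row-level WHERE must come before GROUP BY in the clause order

Fix: Move the WHERE clause before GROUP BY

Corrected query:
SELECT category, AVG(price) FROM products WHERE price > 736.06 GROUP BY category

Result:
category    | AVG(price)
------------+-----------
Electronics | 973.995   
Furniture   | 933.6     
Garden      | 975.74    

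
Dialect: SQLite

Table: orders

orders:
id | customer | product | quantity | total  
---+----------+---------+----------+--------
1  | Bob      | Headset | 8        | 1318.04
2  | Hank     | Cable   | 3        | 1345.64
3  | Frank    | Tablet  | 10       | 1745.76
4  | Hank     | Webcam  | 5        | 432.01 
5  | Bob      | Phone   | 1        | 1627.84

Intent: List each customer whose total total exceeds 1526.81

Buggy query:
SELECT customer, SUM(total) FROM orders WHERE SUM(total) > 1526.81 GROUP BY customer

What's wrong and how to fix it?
Bug: SUM(total) is an aggregate, but WHERE filters rows before aggregation

Fix: Use HAVING (which filters groups after aggregation) instead of WHERE

Corrected query:
SELECT customer, SUM(total) FROM orders GROUP BY customer HAVING SUM(total) > 1526.81

Result:
customer | SUM(total)
---------+-----------
Bob      | 2945.88   
Frank    | 1745.76   
Hank     | 1777.65   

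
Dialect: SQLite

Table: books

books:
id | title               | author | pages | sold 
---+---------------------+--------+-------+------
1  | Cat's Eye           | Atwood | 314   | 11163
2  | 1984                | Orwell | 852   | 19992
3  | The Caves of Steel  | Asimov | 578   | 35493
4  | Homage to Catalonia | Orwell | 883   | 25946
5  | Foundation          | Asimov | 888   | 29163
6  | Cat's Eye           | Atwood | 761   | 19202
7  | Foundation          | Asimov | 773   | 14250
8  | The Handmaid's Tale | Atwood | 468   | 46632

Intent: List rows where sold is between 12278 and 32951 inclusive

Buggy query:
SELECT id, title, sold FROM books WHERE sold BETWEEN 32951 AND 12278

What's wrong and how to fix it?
Bug: BETWEEN expects the lower bound first; with 32951 AND 12278 the range is empty

Fix: Swap the bounds so the smaller value comes first

Corrected query:
SELECT id, title, sold FROM books WHERE sold BETWEEN 12278 AND 32951

Result:
id | title               | sold 
---+---------------------+------
2  | 1984                | 19992
4  | Homage to Catalonia | 25946
5  | Foundation          | 29163
6  | Cat's Eye           | 19202
7  | Foundation          | 14250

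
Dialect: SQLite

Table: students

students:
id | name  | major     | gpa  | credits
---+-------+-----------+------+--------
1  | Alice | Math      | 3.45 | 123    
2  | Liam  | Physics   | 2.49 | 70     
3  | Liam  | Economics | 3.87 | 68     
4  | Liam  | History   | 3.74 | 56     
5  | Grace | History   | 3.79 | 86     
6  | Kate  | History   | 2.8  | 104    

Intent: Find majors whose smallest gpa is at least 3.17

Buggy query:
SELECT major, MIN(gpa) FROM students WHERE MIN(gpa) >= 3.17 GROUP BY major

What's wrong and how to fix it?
Bug: MIN() in WHERE is a misuse of aggregate

Fix: Use HAVING for the per-group MIN condition

Corrected query:
SELECT major, MIN(gpa) FROM students GROUP BY major HAVING MIN(gpa) >= 3.17

Result:
major     | MIN(gpa)
----------+---------
Economics | 3.87    
Math      | 3.45    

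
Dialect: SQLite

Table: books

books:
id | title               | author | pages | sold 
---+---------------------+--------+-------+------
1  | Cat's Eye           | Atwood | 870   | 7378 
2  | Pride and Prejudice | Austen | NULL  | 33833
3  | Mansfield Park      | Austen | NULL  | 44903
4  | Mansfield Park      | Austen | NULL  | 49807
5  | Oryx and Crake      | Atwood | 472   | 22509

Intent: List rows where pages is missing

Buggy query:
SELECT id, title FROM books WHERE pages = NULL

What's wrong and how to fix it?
Bug: '= NULL' is always unknown in SQL three-valued logic, so no rows match

Fix: Replace '= NULL' with 'IS NULL'

Corrected query:
SELECT id, title FROM books WHERE pages IS NULL

Result:
id | title              
---+--------------------
2  | Pride and Prejudice
3  | Mansfield Park     
4  | Mansfield Park     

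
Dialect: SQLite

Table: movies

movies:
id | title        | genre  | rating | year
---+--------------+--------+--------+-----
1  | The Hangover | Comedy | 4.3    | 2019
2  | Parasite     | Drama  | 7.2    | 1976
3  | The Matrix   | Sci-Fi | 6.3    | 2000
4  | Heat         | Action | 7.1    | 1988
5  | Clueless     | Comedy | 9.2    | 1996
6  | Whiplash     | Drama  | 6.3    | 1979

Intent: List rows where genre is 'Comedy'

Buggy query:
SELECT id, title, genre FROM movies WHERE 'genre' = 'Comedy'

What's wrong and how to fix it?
Bug: Single quotes denote string literals in SQL; the column name is being compared as a constant string

Fix: Reference the column as genre without single quotes

Corrected query:
SELECT id, title, genre FROM movies WHERE genre = 'Comedy'

Result:
id | title        | genre 
---+--------------+-------
1  | The Hangover | Comedy
5  | Clueless     | Comedy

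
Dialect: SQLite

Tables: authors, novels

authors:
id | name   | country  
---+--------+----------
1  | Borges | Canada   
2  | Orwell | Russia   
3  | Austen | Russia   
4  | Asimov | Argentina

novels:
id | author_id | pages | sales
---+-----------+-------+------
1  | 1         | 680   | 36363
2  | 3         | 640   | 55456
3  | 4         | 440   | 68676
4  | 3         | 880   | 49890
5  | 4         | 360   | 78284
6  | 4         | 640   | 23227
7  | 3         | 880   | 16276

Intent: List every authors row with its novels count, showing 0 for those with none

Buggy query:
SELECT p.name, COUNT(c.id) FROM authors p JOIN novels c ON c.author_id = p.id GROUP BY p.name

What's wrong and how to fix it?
Bug: An inner join excludes parents with zero children

Fix: Use LEFT JOIN so parents without children still appear (COUNT(c.id) gives 0)

Corrected query:
SELECT p.name, COUNT(c.id) FROM authors p LEFT JOIN novels c ON c.author_id = p.id GROUP BY p.name

Result:
name   | COUNT(c.id)
-------+------------
Asimov | 3          
Austen | 3          
Borges | 1          
Orwell | 0          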